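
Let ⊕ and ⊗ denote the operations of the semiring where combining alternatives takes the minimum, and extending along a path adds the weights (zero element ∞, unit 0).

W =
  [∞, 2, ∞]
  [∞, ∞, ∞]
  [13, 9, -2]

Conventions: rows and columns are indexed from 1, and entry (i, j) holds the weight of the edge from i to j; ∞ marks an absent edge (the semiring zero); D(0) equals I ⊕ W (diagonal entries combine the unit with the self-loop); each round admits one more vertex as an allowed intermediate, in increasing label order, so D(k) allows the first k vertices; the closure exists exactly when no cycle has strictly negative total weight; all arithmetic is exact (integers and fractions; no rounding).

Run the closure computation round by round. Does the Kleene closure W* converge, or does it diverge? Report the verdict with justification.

Detection: at round 0, diagonal entry (3, 3) turns strictly negative.
Key observation: the cycle 3->3 has total weight (-2), which is strictly negative.
Answer: DIVERGES — negative cycle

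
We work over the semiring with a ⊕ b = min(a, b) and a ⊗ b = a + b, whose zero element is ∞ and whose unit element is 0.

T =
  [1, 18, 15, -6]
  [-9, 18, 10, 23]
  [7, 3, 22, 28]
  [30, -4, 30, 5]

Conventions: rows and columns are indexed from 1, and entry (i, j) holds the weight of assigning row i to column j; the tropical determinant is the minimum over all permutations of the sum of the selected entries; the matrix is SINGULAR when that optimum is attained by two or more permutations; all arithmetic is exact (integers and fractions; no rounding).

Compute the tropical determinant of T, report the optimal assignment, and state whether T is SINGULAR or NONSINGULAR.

σ = (1, 2, 3, 4): 1 + 18 + 22 + 5 = 46
σ = (1, 2, 4, 3): 1 + 18 + 28 + 30 = 77
σ = (1, 3, 2, 4): 1 + 10 + 3 + 5 = 19
σ = (1, 3, 4, 2): 1 + 10 + 28 + (-4) = 35
σ = (1, 4, 2, 3): 1 + 23 + 3 + 30 = 57
σ = (1, 4, 3, 2): 1 + 23 + 22 + (-4) = 42
σ = (2, 1, 3, 4): 18 + (-9) + 22 + 5 = 36
σ = (2, 1, 4, 3): 18 + (-9) + 28 + 30 = 67
σ = (2, 3, 1, 4): 18 + 10 + 7 + 5 = 40
σ = (2, 3, 4, 1): 18 + 10 + 28 + 30 = 86
σ = (2, 4, 1, 3): 18 + 23 + 7 + 30 = 78
σ = (2, 4, 3, 1): 18 + 23 + 22 + 30 = 93
σ = (3, 1, 2, 4): 15 + (-9) + 3 + 5 = 14
σ = (3, 1, 4, 2): 15 + (-9) + 28 + (-4) = 30
σ = (3, 2, 1, 4): 15 + 18 + 7 + 5 = 45
σ = (3, 2, 4, 1): 15 + 18 + 28 + 30 = 91
σ = (3, 4, 1, 2): 15 + 23 + 7 + (-4) = 41
σ = (3, 4, 2, 1): 15 + 23 + 3 + 30 = 71
σ = (4, 1, 2, 3): (-6) + (-9) + 3 + 30 = 18
σ = (4, 1, 3, 2): (-6) + (-9) + 22 + (-4) = 3
σ = (4, 2, 1, 3): (-6) + 18 + 7 + 30 = 49
σ = (4, 2, 3, 1): (-6) + 18 + 22 + 30 = 64
σ = (4, 3, 1, 2): (-6) + 10 + 7 + (-4) = 7
σ = (4, 3, 2, 1): (-6) + 10 + 3 + 30 = 37
Optimal value attained by: σ = (4, 1, 3, 2).
Answer: det⊕(T) = 3; verdict: NONSINGULAR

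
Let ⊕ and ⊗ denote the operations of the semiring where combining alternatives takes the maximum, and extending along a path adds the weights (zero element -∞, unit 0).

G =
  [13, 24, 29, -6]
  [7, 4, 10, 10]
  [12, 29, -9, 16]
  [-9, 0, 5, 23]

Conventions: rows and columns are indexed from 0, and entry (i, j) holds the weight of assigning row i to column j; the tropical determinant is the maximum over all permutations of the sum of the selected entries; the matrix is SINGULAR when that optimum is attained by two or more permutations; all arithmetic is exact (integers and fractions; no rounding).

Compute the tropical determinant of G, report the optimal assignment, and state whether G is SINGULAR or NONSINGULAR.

σ = (0, 1, 2, 3): 13 + 4 + (-9) + 23 = 31
σ = (0, 1, 3, 2): 13 + 4 + 16 + 5 = 38
σ = (0, 2, 1, 3): 13 + 10 + 29 + 23 = 75
σ = (0, 2, 3, 1): 13 + 10 + 16 + 0 = 39
σ = (0, 3, 1, 2): 13 + 10 + 29 + 5 = 57
σ = (0, 3, 2, 1): 13 + 10 + (-9) + 0 = 14
σ = (1, 0, 2, 3): 24 + 7 + (-9) + 23 = 45
σ = (1, 0, 3, 2): 24 + 7 + 16 + 5 = 52
σ = (1, 2, 0, 3): 24 + 10 + 12 + 23 = 69
σ = (1, 2, 3, 0): 24 + 10 + 16 + (-9) = 41
σ = (1, 3, 0, 2): 24 + 10 + 12 + 5 = 51
σ = (1, 3, 2, 0): 24 + 10 + (-9) + (-9) = 16
σ = (2, 0, 1, 3): 29 + 7 + 29 + 23 = 88
σ = (2, 0, 3, 1): 29 + 7 + 16 + 0 = 52
σ = (2, 1, 0, 3): 29 + 4 + 12 + 23 = 68
σ = (2, 1, 3, 0): 29 + 4 + 16 + (-9) = 40
σ = (2, 3, 0, 1): 29 + 10 + 12 + 0 = 51
σ = (2, 3, 1, 0): 29 + 10 + 29 + (-9) = 59
σ = (3, 0, 1, 2): (-6) + 7 + 29 + 5 = 35
σ = (3, 0, 2, 1): (-6) + 7 + (-9) + 0 = -8
σ = (3, 1, 0, 2): (-6) + 4 + 12 + 5 = 15
σ = (3, 1, 2, 0): (-6) + 4 + (-9) + (-9) = -20
σ = (3, 2, 0, 1): (-6) + 10 + 12 + 0 = 16
σ = (3, 2, 1, 0): (-6) + 10 + 29 + (-9) = 24
Optimal value attained by: σ = (2, 0, 1, 3).
Answer: det⊕(G) = 88; verdict: NONSINGULAR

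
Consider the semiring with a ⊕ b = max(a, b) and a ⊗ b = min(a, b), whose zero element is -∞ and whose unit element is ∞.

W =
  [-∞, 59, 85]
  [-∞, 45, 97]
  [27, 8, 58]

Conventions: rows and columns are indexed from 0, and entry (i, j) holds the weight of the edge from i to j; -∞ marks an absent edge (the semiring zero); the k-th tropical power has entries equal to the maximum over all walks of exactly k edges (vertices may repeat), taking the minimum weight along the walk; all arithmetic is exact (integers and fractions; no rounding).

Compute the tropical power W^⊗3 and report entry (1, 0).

W^⊗2:
  [27, 45, 59]
  [27, 45, 58]
  [27, 27, 58]
W^⊗3:
  [27, 45, 58]
  [27, 45, 58]
  [27, 27, 58]
Key observation: the optimum is the walk 1->1->2->0, with weight 45 min 97 min 27 = 27.
Optimal value attained by: walk 1->1->2->0.
Answer: (W^⊗3)[1][0] = 27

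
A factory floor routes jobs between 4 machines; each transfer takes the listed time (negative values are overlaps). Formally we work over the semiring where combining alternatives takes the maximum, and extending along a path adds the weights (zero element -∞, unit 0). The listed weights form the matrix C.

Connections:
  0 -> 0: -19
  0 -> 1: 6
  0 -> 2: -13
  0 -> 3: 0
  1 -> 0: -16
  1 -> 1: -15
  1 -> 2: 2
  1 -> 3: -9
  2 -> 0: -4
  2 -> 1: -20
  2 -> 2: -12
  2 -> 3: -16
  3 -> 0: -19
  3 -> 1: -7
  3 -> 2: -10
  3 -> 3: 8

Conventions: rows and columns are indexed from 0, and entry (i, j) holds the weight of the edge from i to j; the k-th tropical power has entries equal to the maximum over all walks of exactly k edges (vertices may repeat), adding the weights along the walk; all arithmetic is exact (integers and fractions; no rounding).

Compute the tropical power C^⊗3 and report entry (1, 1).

C^⊗2:
  [-10, -7, 8, 8]
  [-2, -10, -10, -1]
  [-16, 2, -17, -4]
  [-11, 1, -2, 16]
C^⊗3:
  [4, 1, -2, 16]
  [-14, 4, -8, 7]
  [-14, -10, 4, 4]
  [-3, 9, 6, 24]
Key observation: the optimum is the walk 1->2->0->1, with weight 2 + (-4) + 6 = 4.
Optimal value attained by: walk 1->2->0->1.
Answer: (C^⊗3)[1][1] = 4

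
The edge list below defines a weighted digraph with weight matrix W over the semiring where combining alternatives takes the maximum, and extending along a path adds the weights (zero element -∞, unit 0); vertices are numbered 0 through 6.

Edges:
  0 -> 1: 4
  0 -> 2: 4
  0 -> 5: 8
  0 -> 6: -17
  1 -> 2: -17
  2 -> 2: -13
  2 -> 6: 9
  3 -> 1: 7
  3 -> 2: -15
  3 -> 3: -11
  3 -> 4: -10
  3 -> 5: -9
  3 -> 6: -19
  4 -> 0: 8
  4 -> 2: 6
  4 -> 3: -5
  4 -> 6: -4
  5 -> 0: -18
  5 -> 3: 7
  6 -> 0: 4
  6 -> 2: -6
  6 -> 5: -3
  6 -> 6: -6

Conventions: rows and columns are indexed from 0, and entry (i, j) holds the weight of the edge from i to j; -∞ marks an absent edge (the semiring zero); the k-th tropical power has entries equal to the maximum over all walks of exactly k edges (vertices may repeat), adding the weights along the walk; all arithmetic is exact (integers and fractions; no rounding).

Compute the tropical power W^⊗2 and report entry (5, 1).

W^⊗2:
  [-10, -∞, -9, 15, -∞, -20, 13]
  [-∞, -∞, -30, -∞, -∞, -∞, -8]
  [13, -∞, 3, -∞, -∞, 6, 3]
  [-2, -4, -4, -2, -21, -20, -6]
  [0, 12, 12, -16, -15, 16, 15]
  [-∞, 14, -8, -4, -3, -2, -12]
  [-2, 8, 8, 4, -∞, 12, 3]
Key observation: the optimum is the walk 5->3->1, with weight 7 + 7 = 14.
Optimal value attained by: walk 5->3->1.
Answer: (W^⊗2)[5][1] = 14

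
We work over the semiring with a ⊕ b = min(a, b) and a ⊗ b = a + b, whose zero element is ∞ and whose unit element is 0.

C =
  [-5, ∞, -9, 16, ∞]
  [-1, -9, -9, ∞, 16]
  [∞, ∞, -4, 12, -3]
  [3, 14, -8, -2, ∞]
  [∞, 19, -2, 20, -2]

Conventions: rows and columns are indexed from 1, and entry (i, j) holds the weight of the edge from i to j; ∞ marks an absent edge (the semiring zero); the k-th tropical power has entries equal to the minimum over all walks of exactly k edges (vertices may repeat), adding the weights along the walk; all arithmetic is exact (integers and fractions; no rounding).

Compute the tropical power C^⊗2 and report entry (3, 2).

C^⊗2:
  [-10, 30, -14, 3, -12]
  [-10, -18, -18, 3, -12]
  [15, 16, -8, 8, -7]
  [-2, 5, -12, -4, -11]
  [18, 10, -6, 10, -5]
Key observation: the optimum is the walk 3->5->2, with weight (-3) + 19 = 16.
Optimal value attained by: walk 3->5->2.
Answer: (C^⊗2)[3][2] = 16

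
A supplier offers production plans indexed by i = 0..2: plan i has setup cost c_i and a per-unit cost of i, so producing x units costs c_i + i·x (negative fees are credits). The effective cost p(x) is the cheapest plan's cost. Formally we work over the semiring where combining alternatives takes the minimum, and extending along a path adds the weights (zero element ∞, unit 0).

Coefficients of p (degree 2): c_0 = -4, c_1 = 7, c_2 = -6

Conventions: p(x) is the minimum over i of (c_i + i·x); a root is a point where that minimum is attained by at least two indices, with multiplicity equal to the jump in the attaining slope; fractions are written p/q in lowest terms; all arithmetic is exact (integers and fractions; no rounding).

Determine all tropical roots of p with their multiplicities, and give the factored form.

hull edge (i=0, c=-4) to (i=2, c=-6): slope -1, span 2
Factored form: p(x) = -6 ⊗ (x ⊕ 1) ⊗ (x ⊕ 1)
Answer: roots = 1 (mult 2)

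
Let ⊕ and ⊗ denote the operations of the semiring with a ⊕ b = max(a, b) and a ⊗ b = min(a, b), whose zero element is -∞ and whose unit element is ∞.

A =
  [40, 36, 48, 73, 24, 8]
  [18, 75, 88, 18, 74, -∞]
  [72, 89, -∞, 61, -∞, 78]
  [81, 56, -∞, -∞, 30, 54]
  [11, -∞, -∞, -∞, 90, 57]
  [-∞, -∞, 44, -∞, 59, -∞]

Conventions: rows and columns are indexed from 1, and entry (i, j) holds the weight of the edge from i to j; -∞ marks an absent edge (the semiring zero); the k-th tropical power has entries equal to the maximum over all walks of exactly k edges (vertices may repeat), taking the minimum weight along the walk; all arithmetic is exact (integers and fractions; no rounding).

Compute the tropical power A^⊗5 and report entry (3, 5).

A^⊗2:
  [73, 56, 40, 48, 36, 54]
  [72, 88, 75, 61, 74, 78]
  [61, 75, 88, 72, 74, 54]
  [40, 56, 56, 73, 56, 30]
  [11, 11, 44, 11, 90, 57]
  [44, 44, -∞, 44, 59, 57]
A^⊗3:
  [48, 56, 56, 73, 56, 48]
  [72, 75, 88, 72, 74, 75]
  [72, 88, 75, 61, 74, 78]
  [73, 56, 56, 56, 56, 56]
  [44, 44, 44, 44, 90, 57]
  [44, 44, 44, 44, 59, 57]
A^⊗4:
  [73, 56, 56, 56, 56, 56]
  [72, 88, 75, 72, 74, 78]
  [72, 75, 88, 72, 74, 75]
  [56, 56, 56, 73, 56, 56]
  [44, 44, 44, 44, 90, 57]
  [44, 44, 44, 44, 59, 57]
A^⊗5:
  [56, 56, 56, 73, 56, 56]
  [72, 75, 88, 72, 74, 75]
  [72, 88, 75, 72, 74, 78]
  [73, 56, 56, 56, 56, 56]
  [44, 44, 44, 44, 90, 57]
  [44, 44, 44, 44, 59, 57]
Key observation: the optimum is the walk 3->2->2->2->2->5, with weight 89 min 75 min 75 min 75 min 74 = 74.
Optimal value attained by: walk 3->2->2->2->2->5.
Answer: (A^⊗5)[3][5] = 74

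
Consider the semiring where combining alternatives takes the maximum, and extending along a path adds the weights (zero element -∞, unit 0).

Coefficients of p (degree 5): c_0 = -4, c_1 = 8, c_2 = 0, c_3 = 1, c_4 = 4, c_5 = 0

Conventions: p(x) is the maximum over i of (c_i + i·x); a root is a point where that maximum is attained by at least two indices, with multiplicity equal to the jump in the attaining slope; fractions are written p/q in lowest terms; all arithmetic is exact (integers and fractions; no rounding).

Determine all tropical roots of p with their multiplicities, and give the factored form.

hull edge (i=0, c=-4) to (i=1, c=8): slope 12, span 1
hull edge (i=1, c=8) to (i=4, c=4): slope -4/3, span 3
hull edge (i=4, c=4) to (i=5, c=0): slope -4, span 1
Factored form: p(x) = 0 ⊗ (x ⊕ (-12)) ⊗ (x ⊕ 4/3) ⊗ (x ⊕ 4/3) ⊗ (x ⊕ 4/3) ⊗ (x ⊕ 4)
Answer: roots = -12 (mult 1), 4/3 (mult 3), 4 (mult 1)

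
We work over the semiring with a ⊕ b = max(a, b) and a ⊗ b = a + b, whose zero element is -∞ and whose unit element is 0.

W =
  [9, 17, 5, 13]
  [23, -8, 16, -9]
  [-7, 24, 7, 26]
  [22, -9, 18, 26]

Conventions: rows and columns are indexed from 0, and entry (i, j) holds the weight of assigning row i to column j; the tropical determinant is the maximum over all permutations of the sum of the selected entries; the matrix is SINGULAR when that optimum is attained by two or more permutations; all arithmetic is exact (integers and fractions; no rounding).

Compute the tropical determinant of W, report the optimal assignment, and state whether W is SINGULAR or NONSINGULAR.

σ = (0, 1, 2, 3): 9 + (-8) + 7 + 26 = 34
σ = (0, 1, 3, 2): 9 + (-8) + 26 + 18 = 45
σ = (0, 2, 1, 3): 9 + 16 + 24 + 26 = 75
σ = (0, 2, 3, 1): 9 + 16 + 26 + (-9) = 42
σ = (0, 3, 1, 2): 9 + (-9) + 24 + 18 = 42
σ = (0, 3, 2, 1): 9 + (-9) + 7 + (-9) = -2
σ = (1, 0, 2, 3): 17 + 23 + 7 + 26 = 73
σ = (1, 0, 3, 2): 17 + 23 + 26 + 18 = 84
σ = (1, 2, 0, 3): 17 + 16 + (-7) + 26 = 52
σ = (1, 2, 3, 0): 17 + 16 + 26 + 22 = 81
σ = (1, 3, 0, 2): 17 + (-9) + (-7) + 18 = 19
σ = (1, 3, 2, 0): 17 + (-9) + 7 + 22 = 37
σ = (2, 0, 1, 3): 5 + 23 + 24 + 26 = 78
σ = (2, 0, 3, 1): 5 + 23 + 26 + (-9) = 45
σ = (2, 1, 0, 3): 5 + (-8) + (-7) + 26 = 16
σ = (2, 1, 3, 0): 5 + (-8) + 26 + 22 = 45
σ = (2, 3, 0, 1): 5 + (-9) + (-7) + (-9) = -20
σ = (2, 3, 1, 0): 5 + (-9) + 24 + 22 = 42
σ = (3, 0, 1, 2): 13 + 23 + 24 + 18 = 78
σ = (3, 0, 2, 1): 13 + 23 + 7 + (-9) = 34
σ = (3, 1, 0, 2): 13 + (-8) + (-7) + 18 = 16
σ = (3, 1, 2, 0): 13 + (-8) + 7 + 22 = 34
σ = (3, 2, 0, 1): 13 + 16 + (-7) + (-9) = 13
σ = (3, 2, 1, 0): 13 + 16 + 24 + 22 = 75
Optimal value attained by: σ = (1, 0, 3, 2).
Answer: det⊕(W) = 84; verdict: NONSINGULAR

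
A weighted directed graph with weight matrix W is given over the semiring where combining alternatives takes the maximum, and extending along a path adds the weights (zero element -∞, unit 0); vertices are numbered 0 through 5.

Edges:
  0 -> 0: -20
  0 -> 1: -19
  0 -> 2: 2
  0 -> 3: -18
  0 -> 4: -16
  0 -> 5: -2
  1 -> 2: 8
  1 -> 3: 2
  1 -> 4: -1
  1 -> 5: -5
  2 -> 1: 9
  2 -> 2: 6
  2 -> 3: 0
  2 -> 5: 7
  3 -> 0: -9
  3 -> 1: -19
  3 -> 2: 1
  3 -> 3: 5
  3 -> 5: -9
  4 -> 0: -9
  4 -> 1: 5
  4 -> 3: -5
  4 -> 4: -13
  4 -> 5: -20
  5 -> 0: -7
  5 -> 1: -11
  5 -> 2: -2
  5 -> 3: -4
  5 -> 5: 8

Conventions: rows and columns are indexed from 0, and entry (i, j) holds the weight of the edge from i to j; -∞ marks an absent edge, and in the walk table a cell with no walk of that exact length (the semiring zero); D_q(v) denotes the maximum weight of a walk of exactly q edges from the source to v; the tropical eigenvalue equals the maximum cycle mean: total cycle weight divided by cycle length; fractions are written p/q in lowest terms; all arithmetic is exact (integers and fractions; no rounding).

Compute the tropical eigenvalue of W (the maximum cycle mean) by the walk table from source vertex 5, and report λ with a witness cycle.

q=0: [-∞, -∞, -∞, -∞, -∞, 0]
q=1: [-7, -11, -2, -4, -∞, 8]
q=2: [1, 7, 6, 4, -12, 16]
q=3: [9, 15, 15, 12, 6, 24]
q=4: [17, 24, 23, 20, 14, 32]
q=5: [25, 32, 32, 28, 23, 40]
q=6: [33, 41, 40, 36, 31, 48]
Optimal cycle mean attained by: cycle 1->2->1, total 8 + 9, length 2.
Answer: λ = 17/2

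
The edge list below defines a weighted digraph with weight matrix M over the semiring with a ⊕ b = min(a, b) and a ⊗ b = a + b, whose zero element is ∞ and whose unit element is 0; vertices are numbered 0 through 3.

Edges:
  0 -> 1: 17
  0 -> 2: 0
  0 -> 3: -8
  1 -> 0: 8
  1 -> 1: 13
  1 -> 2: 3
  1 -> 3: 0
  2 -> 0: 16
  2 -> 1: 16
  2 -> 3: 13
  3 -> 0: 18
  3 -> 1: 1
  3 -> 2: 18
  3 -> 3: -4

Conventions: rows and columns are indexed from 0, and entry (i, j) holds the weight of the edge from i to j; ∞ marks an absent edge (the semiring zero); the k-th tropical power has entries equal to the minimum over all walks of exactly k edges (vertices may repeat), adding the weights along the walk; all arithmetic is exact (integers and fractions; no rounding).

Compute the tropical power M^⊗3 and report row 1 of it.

M^⊗2:
  [10, -7, 10, -12]
  [18, 1, 8, -4]
  [24, 14, 16, 8]
  [9, -3, 4, -8]
M^⊗3:
  [1, -11, -4, -16]
  [9, -3, 4, -8]
  [22, 9, 17, 4]
  [5, -7, 0, -12]
Answer: row 1 of M^⊗3 = [9, -3, 4, -8]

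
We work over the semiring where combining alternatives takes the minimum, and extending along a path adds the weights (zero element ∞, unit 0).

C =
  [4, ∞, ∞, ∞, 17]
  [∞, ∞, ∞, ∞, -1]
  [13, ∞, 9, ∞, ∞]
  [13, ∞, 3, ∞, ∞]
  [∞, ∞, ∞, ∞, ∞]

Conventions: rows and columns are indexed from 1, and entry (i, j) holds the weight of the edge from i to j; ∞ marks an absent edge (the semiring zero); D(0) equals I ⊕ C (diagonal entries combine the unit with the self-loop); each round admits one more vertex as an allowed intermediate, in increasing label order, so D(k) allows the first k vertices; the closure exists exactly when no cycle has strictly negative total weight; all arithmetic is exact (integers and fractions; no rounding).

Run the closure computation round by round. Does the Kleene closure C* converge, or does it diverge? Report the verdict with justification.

D(0):
  [0, ∞, ∞, ∞, 17]
  [∞, 0, ∞, ∞, -1]
  [13, ∞, 0, ∞, ∞]
  [13, ∞, 3, 0, ∞]
  [∞, ∞, ∞, ∞, 0]
D(1):
  [0, ∞, ∞, ∞, 17]
  [∞, 0, ∞, ∞, -1]
  [13, ∞, 0, ∞, 30]
  [13, ∞, 3, 0, 30]
  [∞, ∞, ∞, ∞, 0]
D(2):
  [0, ∞, ∞, ∞, 17]
  [∞, 0, ∞, ∞, -1]
  [13, ∞, 0, ∞, 30]
  [13, ∞, 3, 0, 30]
  [∞, ∞, ∞, ∞, 0]
D(3):
  [0, ∞, ∞, ∞, 17]
  [∞, 0, ∞, ∞, -1]
  [13, ∞, 0, ∞, 30]
  [13, ∞, 3, 0, 30]
  [∞, ∞, ∞, ∞, 0]
D(4):
  [0, ∞, ∞, ∞, 17]
  [∞, 0, ∞, ∞, -1]
  [13, ∞, 0, ∞, 30]
  [13, ∞, 3, 0, 30]
  [∞, ∞, ∞, ∞, 0]
D(5):
  [0, ∞, ∞, ∞, 17]
  [∞, 0, ∞, ∞, -1]
  [13, ∞, 0, ∞, 30]
  [13, ∞, 3, 0, 30]
  [∞, ∞, ∞, ∞, 0]
Key observation: every diagonal entry stays at the unit through all rounds, so no improving cycle exists.
Answer: CONVERGES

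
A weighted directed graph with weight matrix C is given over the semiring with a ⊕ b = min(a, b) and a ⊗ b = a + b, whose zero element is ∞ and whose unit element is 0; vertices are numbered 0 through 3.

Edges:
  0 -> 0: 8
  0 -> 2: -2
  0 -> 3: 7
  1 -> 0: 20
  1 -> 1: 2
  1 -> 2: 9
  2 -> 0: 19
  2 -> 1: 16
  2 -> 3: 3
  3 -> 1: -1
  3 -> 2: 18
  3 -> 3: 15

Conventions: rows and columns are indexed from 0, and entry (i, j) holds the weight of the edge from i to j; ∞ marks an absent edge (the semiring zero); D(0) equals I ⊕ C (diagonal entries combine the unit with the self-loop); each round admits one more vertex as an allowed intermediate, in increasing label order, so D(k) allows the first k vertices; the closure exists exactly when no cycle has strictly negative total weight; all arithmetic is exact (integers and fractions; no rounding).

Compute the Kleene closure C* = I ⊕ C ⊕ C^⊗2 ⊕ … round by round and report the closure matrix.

D(0):
  [0, ∞, -2, 7]
  [20, 0, 9, ∞]
  [19, 16, 0, 3]
  [∞, -1, 18, 0]
D(1):
  [0, ∞, -2, 7]
  [20, 0, 9, 27]
  [19, 16, 0, 3]
  [∞, -1, 18, 0]
D(2):
  [0, ∞, -2, 7]
  [20, 0, 9, 27]
  [19, 16, 0, 3]
  [19, -1, 8, 0]
D(3):
  [0, 14, -2, 1]
  [20, 0, 9, 12]
  [19, 16, 0, 3]
  [19, -1, 8, 0]
D(4):
  [0, 0, -2, 1]
  [20, 0, 9, 12]
  [19, 2, 0, 3]
  [19, -1, 8, 0]
Answer: C* = [[0, 0, -2, 1], [20, 0, 9, 12], [19, 2, 0, 3], [19, -1, 8, 0]]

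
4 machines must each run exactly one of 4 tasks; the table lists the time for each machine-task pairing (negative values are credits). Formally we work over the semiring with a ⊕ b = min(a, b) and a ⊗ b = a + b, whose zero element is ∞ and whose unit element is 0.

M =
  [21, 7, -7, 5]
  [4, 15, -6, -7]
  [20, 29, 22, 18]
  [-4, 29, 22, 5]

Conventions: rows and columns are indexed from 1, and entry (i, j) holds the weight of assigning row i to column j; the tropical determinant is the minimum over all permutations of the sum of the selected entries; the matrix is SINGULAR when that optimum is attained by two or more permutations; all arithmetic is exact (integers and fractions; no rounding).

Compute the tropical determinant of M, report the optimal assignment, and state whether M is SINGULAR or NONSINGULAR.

σ = (1, 2, 3, 4): 21 + 15 + 22 + 5 = 63
σ = (1, 2, 4, 3): 21 + 15 + 18 + 22 = 76
σ = (1, 3, 2, 4): 21 + (-6) + 29 + 5 = 49
σ = (1, 3, 4, 2): 21 + (-6) + 18 + 29 = 62
σ = (1, 4, 2, 3): 21 + (-7) + 29 + 22 = 65
σ = (1, 4, 3, 2): 21 + (-7) + 22 + 29 = 65
σ = (2, 1, 3, 4): 7 + 4 + 22 + 5 = 38
σ = (2, 1, 4, 3): 7 + 4 + 18 + 22 = 51
σ = (2, 3, 1, 4): 7 + (-6) + 20 + 5 = 26
σ = (2, 3, 4, 1): 7 + (-6) + 18 + (-4) = 15
σ = (2, 4, 1, 3): 7 + (-7) + 20 + 22 = 42
σ = (2, 4, 3, 1): 7 + (-7) + 22 + (-4) = 18
σ = (3, 1, 2, 4): (-7) + 4 + 29 + 5 = 31
σ = (3, 1, 4, 2): (-7) + 4 + 18 + 29 = 44
σ = (3, 2, 1, 4): (-7) + 15 + 20 + 5 = 33
σ = (3, 2, 4, 1): (-7) + 15 + 18 + (-4) = 22
σ = (3, 4, 1, 2): (-7) + (-7) + 20 + 29 = 35
σ = (3, 4, 2, 1): (-7) + (-7) + 29 + (-4) = 11
σ = (4, 1, 2, 3): 5 + 4 + 29 + 22 = 60
σ = (4, 1, 3, 2): 5 + 4 + 22 + 29 = 60
σ = (4, 2, 1, 3): 5 + 15 + 20 + 22 = 62
σ = (4, 2, 3, 1): 5 + 15 + 22 + (-4) = 38
σ = (4, 3, 1, 2): 5 + (-6) + 20 + 29 = 48
σ = (4, 3, 2, 1): 5 + (-6) + 29 + (-4) = 24
Optimal value attained by: σ = (3, 4, 2, 1).
Answer: det⊕(M) = 11; verdict: NONSINGULAR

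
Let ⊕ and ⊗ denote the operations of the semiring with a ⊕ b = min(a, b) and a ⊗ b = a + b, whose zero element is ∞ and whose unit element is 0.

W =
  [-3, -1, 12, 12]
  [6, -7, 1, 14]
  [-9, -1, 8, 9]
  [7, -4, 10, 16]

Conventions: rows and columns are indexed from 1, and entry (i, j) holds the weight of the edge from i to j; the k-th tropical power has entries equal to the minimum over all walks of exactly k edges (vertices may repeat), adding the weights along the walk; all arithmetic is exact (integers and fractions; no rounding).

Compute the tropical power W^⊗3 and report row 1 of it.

W^⊗2:
  [-6, -8, 0, 9]
  [-8, -14, -6, 7]
  [-12, -10, 0, 3]
  [1, -11, -3, 10]
W^⊗3:
  [-9, -15, -7, 6]
  [-15, -21, -13, 0]
  [-15, -17, -9, 0]
  [-12, -18, -10, 3]
Answer: row 1 of W^⊗3 = [-9, -15, -7, 6]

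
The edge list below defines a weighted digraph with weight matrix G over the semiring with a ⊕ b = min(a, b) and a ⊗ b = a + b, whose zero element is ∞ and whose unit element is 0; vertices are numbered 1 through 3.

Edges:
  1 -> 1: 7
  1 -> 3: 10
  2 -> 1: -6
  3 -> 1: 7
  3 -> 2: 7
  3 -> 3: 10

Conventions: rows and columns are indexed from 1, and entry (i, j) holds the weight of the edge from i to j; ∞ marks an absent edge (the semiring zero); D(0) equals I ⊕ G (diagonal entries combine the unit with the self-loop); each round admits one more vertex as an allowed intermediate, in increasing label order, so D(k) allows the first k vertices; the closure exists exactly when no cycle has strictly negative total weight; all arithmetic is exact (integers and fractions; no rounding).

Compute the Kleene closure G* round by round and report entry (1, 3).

D(0):
  [0, ∞, 10]
  [-6, 0, ∞]
  [7, 7, 0]
D(1):
  [0, ∞, 10]
  [-6, 0, 4]
  [7, 7, 0]
D(2):
  [0, ∞, 10]
  [-6, 0, 4]
  [1, 7, 0]
D(3):
  [0, 17, 10]
  [-6, 0, 4]
  [1, 7, 0]
Answer: G*[1][3] = 10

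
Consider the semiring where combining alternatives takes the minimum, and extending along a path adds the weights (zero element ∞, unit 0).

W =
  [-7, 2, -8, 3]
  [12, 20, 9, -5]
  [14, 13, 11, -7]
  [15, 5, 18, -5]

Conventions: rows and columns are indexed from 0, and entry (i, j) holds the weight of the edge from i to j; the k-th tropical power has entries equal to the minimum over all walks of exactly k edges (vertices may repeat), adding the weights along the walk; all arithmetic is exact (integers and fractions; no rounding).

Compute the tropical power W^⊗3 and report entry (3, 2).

W^⊗2:
  [-14, -5, -15, -15]
  [5, 0, 4, -10]
  [7, -2, 6, -12]
  [8, 0, 7, -10]
W^⊗3:
  [-21, -12, -22, -22]
  [-2, -5, -3, -15]
  [0, -7, -1, -17]
  [1, -5, 0, -15]
Key observation: the optimum is the walk 3->0->0->2, with weight 15 + (-7) + (-8) = 0.
Optimal value attained by: walk 3->0->0->2.
Answer: (W^⊗3)[3][2] = 0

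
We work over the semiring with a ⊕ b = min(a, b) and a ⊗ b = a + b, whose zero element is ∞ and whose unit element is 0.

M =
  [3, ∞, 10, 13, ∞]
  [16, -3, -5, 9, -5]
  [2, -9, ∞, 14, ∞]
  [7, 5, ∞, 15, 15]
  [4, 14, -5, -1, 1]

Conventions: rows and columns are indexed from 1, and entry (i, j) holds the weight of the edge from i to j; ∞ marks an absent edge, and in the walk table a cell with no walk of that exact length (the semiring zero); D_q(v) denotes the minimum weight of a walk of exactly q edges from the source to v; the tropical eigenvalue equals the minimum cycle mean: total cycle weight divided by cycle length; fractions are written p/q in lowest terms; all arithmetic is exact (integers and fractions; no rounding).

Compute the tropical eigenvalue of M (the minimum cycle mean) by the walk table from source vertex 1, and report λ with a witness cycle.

q=0: [0, ∞, ∞, ∞, ∞]
q=1: [3, ∞, 10, 13, ∞]
q=2: [6, 1, 13, 16, 28]
q=3: [9, -2, -4, 10, -4]
q=4: [-2, -13, -9, -5, -7]
q=5: [-7, -18, -18, -8, -18]
Optimal cycle mean attained by: cycle 2->3->2, total (-5) + (-9), length 2.
Answer: λ = -7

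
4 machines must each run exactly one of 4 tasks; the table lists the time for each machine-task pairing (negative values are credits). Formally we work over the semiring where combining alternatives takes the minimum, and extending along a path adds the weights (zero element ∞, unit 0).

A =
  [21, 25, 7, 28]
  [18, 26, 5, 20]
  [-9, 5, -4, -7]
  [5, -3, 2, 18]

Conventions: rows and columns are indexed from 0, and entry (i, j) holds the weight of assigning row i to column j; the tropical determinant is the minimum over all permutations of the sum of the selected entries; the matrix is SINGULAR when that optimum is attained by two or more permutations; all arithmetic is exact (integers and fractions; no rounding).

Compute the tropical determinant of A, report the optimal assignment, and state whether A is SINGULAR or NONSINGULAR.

σ = (0, 1, 2, 3): 21 + 26 + (-4) + 18 = 61
σ = (0, 1, 3, 2): 21 + 26 + (-7) + 2 = 42
σ = (0, 2, 1, 3): 21 + 5 + 5 + 18 = 49
σ = (0, 2, 3, 1): 21 + 5 + (-7) + (-3) = 16
σ = (0, 3, 1, 2): 21 + 20 + 5 + 2 = 48
σ = (0, 3, 2, 1): 21 + 20 + (-4) + (-3) = 34
σ = (1, 0, 2, 3): 25 + 18 + (-4) + 18 = 57
σ = (1, 0, 3, 2): 25 + 18 + (-7) + 2 = 38
σ = (1, 2, 0, 3): 25 + 5 + (-9) + 18 = 39
σ = (1, 2, 3, 0): 25 + 5 + (-7) + 5 = 28
σ = (1, 3, 0, 2): 25 + 20 + (-9) + 2 = 38
σ = (1, 3, 2, 0): 25 + 20 + (-4) + 5 = 46
σ = (2, 0, 1, 3): 7 + 18 + 5 + 18 = 48
σ = (2, 0, 3, 1): 7 + 18 + (-7) + (-3) = 15
σ = (2, 1, 0, 3): 7 + 26 + (-9) + 18 = 42
σ = (2, 1, 3, 0): 7 + 26 + (-7) + 5 = 31
σ = (2, 3, 0, 1): 7 + 20 + (-9) + (-3) = 15
σ = (2, 3, 1, 0): 7 + 20 + 5 + 5 = 37
σ = (3, 0, 1, 2): 28 + 18 + 5 + 2 = 53
σ = (3, 0, 2, 1): 28 + 18 + (-4) + (-3) = 39
σ = (3, 1, 0, 2): 28 + 26 + (-9) + 2 = 47
σ = (3, 1, 2, 0): 28 + 26 + (-4) + 5 = 55
σ = (3, 2, 0, 1): 28 + 5 + (-9) + (-3) = 21
σ = (3, 2, 1, 0): 28 + 5 + 5 + 5 = 43
Optimal value attained by: σ = (2, 0, 3, 1).
Answer: det⊕(A) = 15; verdict: SINGULAR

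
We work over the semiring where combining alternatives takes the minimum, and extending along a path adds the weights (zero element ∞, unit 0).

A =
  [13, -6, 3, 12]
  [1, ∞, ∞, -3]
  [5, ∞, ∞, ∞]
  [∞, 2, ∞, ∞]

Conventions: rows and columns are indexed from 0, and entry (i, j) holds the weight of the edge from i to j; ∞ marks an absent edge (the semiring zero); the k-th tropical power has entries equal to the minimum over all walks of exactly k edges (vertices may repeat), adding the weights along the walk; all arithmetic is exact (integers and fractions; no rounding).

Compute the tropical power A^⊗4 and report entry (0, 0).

A^⊗2:
  [-5, 7, 16, -9]
  [14, -5, 4, 13]
  [18, -1, 8, 17]
  [3, ∞, ∞, -1]
A^⊗3:
  [8, -11, -2, 4]
  [-4, 8, 17, -8]
  [0, 12, 21, -4]
  [16, -3, 6, 15]
A^⊗4:
  [-10, 2, 11, -14]
  [9, -10, -1, 5]
  [13, -6, 3, 9]
  [-2, 10, 19, -6]
Key observation: the optimum is the walk 0->1->0->1->0, with weight (-6) + 1 + (-6) + 1 = -10.
Optimal value attained by: walk 0->1->0->1->0.
Answer: (A^⊗4)[0][0] = -10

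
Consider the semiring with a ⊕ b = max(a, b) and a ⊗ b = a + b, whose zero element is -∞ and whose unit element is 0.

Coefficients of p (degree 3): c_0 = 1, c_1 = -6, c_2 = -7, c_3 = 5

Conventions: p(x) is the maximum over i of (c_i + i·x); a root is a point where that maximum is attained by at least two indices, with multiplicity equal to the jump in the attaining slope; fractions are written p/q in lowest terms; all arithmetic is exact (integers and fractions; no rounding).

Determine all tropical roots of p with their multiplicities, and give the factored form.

hull edge (i=0, c=1) to (i=3, c=5): slope 4/3, span 3
Factored form: p(x) = 5 ⊗ (x ⊕ (-4/3)) ⊗ (x ⊕ (-4/3)) ⊗ (x ⊕ (-4/3))
Answer: roots = -4/3 (mult 3)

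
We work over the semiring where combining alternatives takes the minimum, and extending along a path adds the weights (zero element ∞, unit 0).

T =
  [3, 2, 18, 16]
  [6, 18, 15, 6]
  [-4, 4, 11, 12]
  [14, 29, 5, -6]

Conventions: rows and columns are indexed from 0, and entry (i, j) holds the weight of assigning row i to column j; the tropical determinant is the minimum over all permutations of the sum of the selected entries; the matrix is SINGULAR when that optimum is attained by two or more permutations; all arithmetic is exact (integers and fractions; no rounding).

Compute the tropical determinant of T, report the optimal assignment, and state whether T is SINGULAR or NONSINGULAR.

σ = (0, 1, 2, 3): 3 + 18 + 11 + (-6) = 26
σ = (0, 1, 3, 2): 3 + 18 + 12 + 5 = 38
σ = (0, 2, 1, 3): 3 + 15 + 4 + (-6) = 16
σ = (0, 2, 3, 1): 3 + 15 + 12 + 29 = 59
σ = (0, 3, 1, 2): 3 + 6 + 4 + 5 = 18
σ = (0, 3, 2, 1): 3 + 6 + 11 + 29 = 49
σ = (1, 0, 2, 3): 2 + 6 + 11 + (-6) = 13
σ = (1, 0, 3, 2): 2 + 6 + 12 + 5 = 25
σ = (1, 2, 0, 3): 2 + 15 + (-4) + (-6) = 7
σ = (1, 2, 3, 0): 2 + 15 + 12 + 14 = 43
σ = (1, 3, 0, 2): 2 + 6 + (-4) + 5 = 9
σ = (1, 3, 2, 0): 2 + 6 + 11 + 14 = 33
σ = (2, 0, 1, 3): 18 + 6 + 4 + (-6) = 22
σ = (2, 0, 3, 1): 18 + 6 + 12 + 29 = 65
σ = (2, 1, 0, 3): 18 + 18 + (-4) + (-6) = 26
σ = (2, 1, 3, 0): 18 + 18 + 12 + 14 = 62
σ = (2, 3, 0, 1): 18 + 6 + (-4) + 29 = 49
σ = (2, 3, 1, 0): 18 + 6 + 4 + 14 = 42
σ = (3, 0, 1, 2): 16 + 6 + 4 + 5 = 31
σ = (3, 0, 2, 1): 16 + 6 + 11 + 29 = 62
σ = (3, 1, 0, 2): 16 + 18 + (-4) + 5 = 35
σ = (3, 1, 2, 0): 16 + 18 + 11 + 14 = 59
σ = (3, 2, 0, 1): 16 + 15 + (-4) + 29 = 56
σ = (3, 2, 1, 0): 16 + 15 + 4 + 14 = 49
Optimal value attained by: σ = (1, 2, 0, 3).
Answer: det⊕(T) = 7; verdict: NONSINGULAR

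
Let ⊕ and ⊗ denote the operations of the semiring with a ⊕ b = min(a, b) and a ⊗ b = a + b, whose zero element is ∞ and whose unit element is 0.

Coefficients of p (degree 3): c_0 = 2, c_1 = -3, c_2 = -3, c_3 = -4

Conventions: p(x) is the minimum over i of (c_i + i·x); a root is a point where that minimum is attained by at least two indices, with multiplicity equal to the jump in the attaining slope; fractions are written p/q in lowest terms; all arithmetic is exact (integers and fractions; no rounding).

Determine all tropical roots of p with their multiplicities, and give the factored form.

hull edge (i=0, c=2) to (i=1, c=-3): slope -5, span 1
hull edge (i=1, c=-3) to (i=3, c=-4): slope -1/2, span 2
Factored form: p(x) = -4 ⊗ (x ⊕ 1/2) ⊗ (x ⊕ 1/2) ⊗ (x ⊕ 5)
Answer: roots = 1/2 (mult 2), 5 (mult 1)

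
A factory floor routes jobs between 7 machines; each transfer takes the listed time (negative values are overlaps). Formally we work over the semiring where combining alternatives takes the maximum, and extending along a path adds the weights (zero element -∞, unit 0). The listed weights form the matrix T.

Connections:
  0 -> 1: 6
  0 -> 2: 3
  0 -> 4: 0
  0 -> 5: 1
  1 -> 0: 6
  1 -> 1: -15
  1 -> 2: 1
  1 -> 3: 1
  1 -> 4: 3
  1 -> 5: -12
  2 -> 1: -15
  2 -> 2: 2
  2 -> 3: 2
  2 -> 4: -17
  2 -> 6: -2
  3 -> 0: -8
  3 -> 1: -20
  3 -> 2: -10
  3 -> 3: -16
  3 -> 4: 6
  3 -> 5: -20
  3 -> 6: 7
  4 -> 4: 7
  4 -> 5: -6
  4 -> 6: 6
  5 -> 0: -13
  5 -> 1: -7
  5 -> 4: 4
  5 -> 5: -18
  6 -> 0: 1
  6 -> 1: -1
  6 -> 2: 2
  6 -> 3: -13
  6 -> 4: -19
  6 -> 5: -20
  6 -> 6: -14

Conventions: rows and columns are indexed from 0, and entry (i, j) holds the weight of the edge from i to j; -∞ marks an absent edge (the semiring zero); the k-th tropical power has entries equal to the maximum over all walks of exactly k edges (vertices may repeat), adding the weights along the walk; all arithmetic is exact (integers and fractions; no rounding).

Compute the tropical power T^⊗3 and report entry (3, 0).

T^⊗2:
  [12, -6, 7, 7, 9, -6, 6]
  [-7, 12, 9, 3, 10, 7, 9]
  [-1, -3, 4, 4, 8, -18, 9]
  [8, 6, 9, -6, 13, 0, 12]
  [7, 5, 8, -7, 14, 1, 13]
  [-1, -7, -6, -6, 11, -2, 10]
  [5, 7, 4, 4, 2, 2, 0]
T^⊗3:
  [7, 18, 15, 9, 16, 13, 15]
  [18, 8, 13, 13, 17, 4, 16]
  [10, 8, 11, 6, 15, 2, 14]
  [13, 14, 14, 11, 20, 9, 19]
  [14, 13, 15, 10, 21, 8, 20]
  [11, 9, 12, -3, 18, 5, 17]
  [13, 11, 8, 8, 10, 6, 11]
Key observation: the optimum is the walk 3->4->6->0, with weight 6 + 6 + 1 = 13.
Optimal value attained by: walk 3->4->6->0.
Answer: (T^⊗3)[3][0] = 13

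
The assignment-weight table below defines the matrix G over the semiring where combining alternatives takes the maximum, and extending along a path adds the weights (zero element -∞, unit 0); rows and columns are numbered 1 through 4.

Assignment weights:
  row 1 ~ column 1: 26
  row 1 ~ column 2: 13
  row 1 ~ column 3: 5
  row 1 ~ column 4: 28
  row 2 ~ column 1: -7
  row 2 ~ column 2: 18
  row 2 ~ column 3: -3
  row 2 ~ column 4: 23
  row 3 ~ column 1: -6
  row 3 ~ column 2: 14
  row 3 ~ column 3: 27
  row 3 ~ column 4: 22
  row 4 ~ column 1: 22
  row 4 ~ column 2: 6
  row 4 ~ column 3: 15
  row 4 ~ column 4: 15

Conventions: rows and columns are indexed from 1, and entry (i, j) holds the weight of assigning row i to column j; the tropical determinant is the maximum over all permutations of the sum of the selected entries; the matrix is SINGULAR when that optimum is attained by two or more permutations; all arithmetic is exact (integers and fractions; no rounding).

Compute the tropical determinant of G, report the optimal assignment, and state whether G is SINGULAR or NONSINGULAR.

σ = (1, 2, 3, 4): 26 + 18 + 27 + 15 = 86
σ = (1, 2, 4, 3): 26 + 18 + 22 + 15 = 81
σ = (1, 3, 2, 4): 26 + (-3) + 14 + 15 = 52
σ = (1, 3, 4, 2): 26 + (-3) + 22 + 6 = 51
σ = (1, 4, 2, 3): 26 + 23 + 14 + 15 = 78
σ = (1, 4, 3, 2): 26 + 23 + 27 + 6 = 82
σ = (2, 1, 3, 4): 13 + (-7) + 27 + 15 = 48
σ = (2, 1, 4, 3): 13 + (-7) + 22 + 15 = 43
σ = (2, 3, 1, 4): 13 + (-3) + (-6) + 15 = 19
σ = (2, 3, 4, 1): 13 + (-3) + 22 + 22 = 54
σ = (2, 4, 1, 3): 13 + 23 + (-6) + 15 = 45
σ = (2, 4, 3, 1): 13 + 23 + 27 + 22 = 85
σ = (3, 1, 2, 4): 5 + (-7) + 14 + 15 = 27
σ = (3, 1, 4, 2): 5 + (-7) + 22 + 6 = 26
σ = (3, 2, 1, 4): 5 + 18 + (-6) + 15 = 32
σ = (3, 2, 4, 1): 5 + 18 + 22 + 22 = 67
σ = (3, 4, 1, 2): 5 + 23 + (-6) + 6 = 28
σ = (3, 4, 2, 1): 5 + 23 + 14 + 22 = 64
σ = (4, 1, 2, 3): 28 + (-7) + 14 + 15 = 50
σ = (4, 1, 3, 2): 28 + (-7) + 27 + 6 = 54
σ = (4, 2, 1, 3): 28 + 18 + (-6) + 15 = 55
σ = (4, 2, 3, 1): 28 + 18 + 27 + 22 = 95
σ = (4, 3, 1, 2): 28 + (-3) + (-6) + 6 = 25
σ = (4, 3, 2, 1): 28 + (-3) + 14 + 22 = 61
Optimal value attained by: σ = (4, 2, 3, 1).
Answer: det⊕(G) = 95; verdict: NONSINGULAR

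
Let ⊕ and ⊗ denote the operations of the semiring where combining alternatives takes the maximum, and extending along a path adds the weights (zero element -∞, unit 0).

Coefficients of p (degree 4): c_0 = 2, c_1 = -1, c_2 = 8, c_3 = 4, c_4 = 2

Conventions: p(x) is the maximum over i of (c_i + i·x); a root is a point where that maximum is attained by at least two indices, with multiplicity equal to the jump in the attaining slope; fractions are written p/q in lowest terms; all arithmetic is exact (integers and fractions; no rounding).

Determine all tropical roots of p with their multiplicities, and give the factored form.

hull edge (i=0, c=2) to (i=2, c=8): slope 3, span 2
hull edge (i=2, c=8) to (i=4, c=2): slope -3, span 2
Factored form: p(x) = 2 ⊗ (x ⊕ (-3)) ⊗ (x ⊕ (-3)) ⊗ (x ⊕ 3) ⊗ (x ⊕ 3)
Answer: roots = -3 (mult 2), 3 (mult 2)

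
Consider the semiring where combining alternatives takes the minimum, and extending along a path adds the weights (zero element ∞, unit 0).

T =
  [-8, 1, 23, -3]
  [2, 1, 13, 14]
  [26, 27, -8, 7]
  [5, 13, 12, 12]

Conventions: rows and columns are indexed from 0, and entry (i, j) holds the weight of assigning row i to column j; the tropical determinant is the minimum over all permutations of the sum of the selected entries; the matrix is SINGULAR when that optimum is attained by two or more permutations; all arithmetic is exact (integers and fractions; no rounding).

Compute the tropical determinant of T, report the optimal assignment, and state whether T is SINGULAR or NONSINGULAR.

σ = (0, 1, 2, 3): (-8) + 1 + (-8) + 12 = -3
σ = (0, 1, 3, 2): (-8) + 1 + 7 + 12 = 12
σ = (0, 2, 1, 3): (-8) + 13 + 27 + 12 = 44
σ = (0, 2, 3, 1): (-8) + 13 + 7 + 13 = 25
σ = (0, 3, 1, 2): (-8) + 14 + 27 + 12 = 45
σ = (0, 3, 2, 1): (-8) + 14 + (-8) + 13 = 11
σ = (1, 0, 2, 3): 1 + 2 + (-8) + 12 = 7
σ = (1, 0, 3, 2): 1 + 2 + 7 + 12 = 22
σ = (1, 2, 0, 3): 1 + 13 + 26 + 12 = 52
σ = (1, 2, 3, 0): 1 + 13 + 7 + 5 = 26
σ = (1, 3, 0, 2): 1 + 14 + 26 + 12 = 53
σ = (1, 3, 2, 0): 1 + 14 + (-8) + 5 = 12
σ = (2, 0, 1, 3): 23 + 2 + 27 + 12 = 64
σ = (2, 0, 3, 1): 23 + 2 + 7 + 13 = 45
σ = (2, 1, 0, 3): 23 + 1 + 26 + 12 = 62
σ = (2, 1, 3, 0): 23 + 1 + 7 + 5 = 36
σ = (2, 3, 0, 1): 23 + 14 + 26 + 13 = 76
σ = (2, 3, 1, 0): 23 + 14 + 27 + 5 = 69
σ = (3, 0, 1, 2): (-3) + 2 + 27 + 12 = 38
σ = (3, 0, 2, 1): (-3) + 2 + (-8) + 13 = 4
σ = (3, 1, 0, 2): (-3) + 1 + 26 + 12 = 36
σ = (3, 1, 2, 0): (-3) + 1 + (-8) + 5 = -5
σ = (3, 2, 0, 1): (-3) + 13 + 26 + 13 = 49
σ = (3, 2, 1, 0): (-3) + 13 + 27 + 5 = 42
Optimal value attained by: σ = (3, 1, 2, 0).
Answer: det⊕(T) = -5; verdict: NONSINGULAR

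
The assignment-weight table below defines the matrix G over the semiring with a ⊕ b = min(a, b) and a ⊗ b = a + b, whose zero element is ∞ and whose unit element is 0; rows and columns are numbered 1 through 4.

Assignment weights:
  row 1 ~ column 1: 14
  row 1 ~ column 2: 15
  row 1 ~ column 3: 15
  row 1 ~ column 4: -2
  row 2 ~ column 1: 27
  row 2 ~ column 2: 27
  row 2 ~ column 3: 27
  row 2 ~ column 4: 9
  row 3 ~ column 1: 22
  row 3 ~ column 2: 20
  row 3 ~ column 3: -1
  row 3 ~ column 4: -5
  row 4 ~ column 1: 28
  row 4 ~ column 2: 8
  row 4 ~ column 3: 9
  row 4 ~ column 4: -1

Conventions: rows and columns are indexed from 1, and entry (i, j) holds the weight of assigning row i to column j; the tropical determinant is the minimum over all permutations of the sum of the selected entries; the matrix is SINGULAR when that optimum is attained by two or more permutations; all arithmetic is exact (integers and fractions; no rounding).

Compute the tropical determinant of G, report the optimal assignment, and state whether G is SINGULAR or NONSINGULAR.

σ = (1, 2, 3, 4): 14 + 27 + (-1) + (-1) = 39
σ = (1, 2, 4, 3): 14 + 27 + (-5) + 9 = 45
σ = (1, 3, 2, 4): 14 + 27 + 20 + (-1) = 60
σ = (1, 3, 4, 2): 14 + 27 + (-5) + 8 = 44
σ = (1, 4, 2, 3): 14 + 9 + 20 + 9 = 52
σ = (1, 4, 3, 2): 14 + 9 + (-1) + 8 = 30
σ = (2, 1, 3, 4): 15 + 27 + (-1) + (-1) = 40
σ = (2, 1, 4, 3): 15 + 27 + (-5) + 9 = 46
σ = (2, 3, 1, 4): 15 + 27 + 22 + (-1) = 63
σ = (2, 3, 4, 1): 15 + 27 + (-5) + 28 = 65
σ = (2, 4, 1, 3): 15 + 9 + 22 + 9 = 55
σ = (2, 4, 3, 1): 15 + 9 + (-1) + 28 = 51
σ = (3, 1, 2, 4): 15 + 27 + 20 + (-1) = 61
σ = (3, 1, 4, 2): 15 + 27 + (-5) + 8 = 45
σ = (3, 2, 1, 4): 15 + 27 + 22 + (-1) = 63
σ = (3, 2, 4, 1): 15 + 27 + (-5) + 28 = 65
σ = (3, 4, 1, 2): 15 + 9 + 22 + 8 = 54
σ = (3, 4, 2, 1): 15 + 9 + 20 + 28 = 72
σ = (4, 1, 2, 3): (-2) + 27 + 20 + 9 = 54
σ = (4, 1, 3, 2): (-2) + 27 + (-1) + 8 = 32
σ = (4, 2, 1, 3): (-2) + 27 + 22 + 9 = 56
σ = (4, 2, 3, 1): (-2) + 27 + (-1) + 28 = 52
σ = (4, 3, 1, 2): (-2) + 27 + 22 + 8 = 55
σ = (4, 3, 2, 1): (-2) + 27 + 20 + 28 = 73
Optimal value attained by: σ = (1, 4, 3, 2).
Answer: det⊕(G) = 30; verdict: NONSINGULAR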